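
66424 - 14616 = 51808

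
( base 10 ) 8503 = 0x2137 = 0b10000100110111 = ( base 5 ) 233003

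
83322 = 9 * 9258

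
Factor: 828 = 2^2*3^2*23^1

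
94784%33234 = 28316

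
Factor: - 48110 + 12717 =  - 35393= - 35393^1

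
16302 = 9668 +6634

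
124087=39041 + 85046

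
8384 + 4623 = 13007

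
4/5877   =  4/5877  =  0.00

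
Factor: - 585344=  - 2^7*17^1*269^1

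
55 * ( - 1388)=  - 76340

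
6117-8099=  - 1982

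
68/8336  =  17/2084 =0.01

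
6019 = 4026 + 1993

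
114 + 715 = 829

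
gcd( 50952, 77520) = 24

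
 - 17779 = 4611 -22390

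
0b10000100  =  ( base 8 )204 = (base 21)66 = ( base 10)132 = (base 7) 246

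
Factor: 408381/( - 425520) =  - 691/720=-2^ ( - 4)*3^( - 2)*5^( - 1 )*691^1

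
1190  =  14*85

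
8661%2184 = 2109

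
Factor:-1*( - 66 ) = 2^1*3^1*11^1= 66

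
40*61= 2440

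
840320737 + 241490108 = 1081810845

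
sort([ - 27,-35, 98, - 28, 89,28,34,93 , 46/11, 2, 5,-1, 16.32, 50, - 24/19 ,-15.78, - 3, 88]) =[ - 35, - 28,  -  27, -15.78,-3, - 24/19, - 1,  2, 46/11,5,16.32, 28, 34, 50, 88,89, 93, 98]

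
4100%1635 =830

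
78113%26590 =24933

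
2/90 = 1/45= 0.02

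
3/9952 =3/9952 = 0.00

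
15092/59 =255 + 47/59= 255.80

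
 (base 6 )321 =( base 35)3G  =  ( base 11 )100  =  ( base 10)121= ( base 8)171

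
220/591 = 220/591 = 0.37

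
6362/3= 2120+2/3 = 2120.67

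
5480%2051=1378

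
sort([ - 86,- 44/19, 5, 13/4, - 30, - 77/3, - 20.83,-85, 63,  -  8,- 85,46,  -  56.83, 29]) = [  -  86, - 85, - 85,-56.83,- 30, - 77/3 , - 20.83, - 8, - 44/19, 13/4, 5, 29, 46, 63 ]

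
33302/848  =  16651/424 = 39.27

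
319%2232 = 319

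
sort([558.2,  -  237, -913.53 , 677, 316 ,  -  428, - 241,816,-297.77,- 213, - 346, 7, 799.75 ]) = [- 913.53, - 428, - 346, - 297.77, - 241, - 237,-213, 7,316,558.2, 677 , 799.75, 816 ] 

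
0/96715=0 = 0.00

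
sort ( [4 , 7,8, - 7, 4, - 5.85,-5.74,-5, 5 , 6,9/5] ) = [- 7, - 5.85, - 5.74,  -  5,9/5,4,4,5 , 6,7,8]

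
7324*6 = 43944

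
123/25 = 123/25 = 4.92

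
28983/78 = 9661/26  =  371.58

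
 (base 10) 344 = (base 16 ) 158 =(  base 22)fe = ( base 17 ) 134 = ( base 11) 293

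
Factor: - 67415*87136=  - 2^5*5^1*7^1*  97^1*139^1*389^1 = - 5874273440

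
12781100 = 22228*575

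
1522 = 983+539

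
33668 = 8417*4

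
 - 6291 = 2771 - 9062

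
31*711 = 22041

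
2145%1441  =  704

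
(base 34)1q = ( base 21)2i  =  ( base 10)60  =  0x3c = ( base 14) 44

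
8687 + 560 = 9247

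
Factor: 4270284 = 2^2*3^2*118619^1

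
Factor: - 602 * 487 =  - 2^1*7^1*43^1*487^1 =- 293174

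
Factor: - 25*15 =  - 375 = - 3^1 * 5^3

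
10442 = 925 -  - 9517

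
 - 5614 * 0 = 0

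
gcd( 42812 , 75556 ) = 4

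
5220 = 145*36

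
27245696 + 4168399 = 31414095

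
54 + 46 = 100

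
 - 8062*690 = -5562780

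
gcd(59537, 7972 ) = 1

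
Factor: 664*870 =577680 = 2^4 *3^1* 5^1 * 29^1*83^1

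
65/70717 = 65/70717 = 0.00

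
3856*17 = 65552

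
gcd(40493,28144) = 1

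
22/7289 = 22/7289 = 0.00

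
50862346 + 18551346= 69413692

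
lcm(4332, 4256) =242592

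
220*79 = 17380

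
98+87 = 185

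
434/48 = 9 + 1/24 = 9.04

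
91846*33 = 3030918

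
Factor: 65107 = 7^1*71^1*131^1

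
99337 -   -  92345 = 191682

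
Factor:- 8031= -3^1*2677^1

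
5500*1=5500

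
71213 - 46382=24831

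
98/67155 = 98/67155 = 0.00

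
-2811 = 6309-9120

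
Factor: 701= 701^1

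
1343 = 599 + 744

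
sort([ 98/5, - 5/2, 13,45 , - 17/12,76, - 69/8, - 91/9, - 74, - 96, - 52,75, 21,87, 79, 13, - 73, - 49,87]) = [ - 96, - 74, - 73, -52,-49, - 91/9, - 69/8, - 5/2, - 17/12,13,13,98/5,21,45,75, 76,79, 87 , 87]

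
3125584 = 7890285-4764701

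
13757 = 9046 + 4711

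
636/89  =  636/89 = 7.15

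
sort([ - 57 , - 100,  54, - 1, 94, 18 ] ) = [ - 100, - 57, - 1, 18, 54, 94]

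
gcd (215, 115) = 5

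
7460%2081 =1217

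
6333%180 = 33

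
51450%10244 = 230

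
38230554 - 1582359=36648195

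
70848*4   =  283392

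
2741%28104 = 2741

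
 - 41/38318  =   - 1 + 38277/38318 = -0.00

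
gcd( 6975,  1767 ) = 93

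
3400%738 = 448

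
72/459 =8/51=0.16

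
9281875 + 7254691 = 16536566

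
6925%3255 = 415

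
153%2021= 153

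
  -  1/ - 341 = 1/341  =  0.00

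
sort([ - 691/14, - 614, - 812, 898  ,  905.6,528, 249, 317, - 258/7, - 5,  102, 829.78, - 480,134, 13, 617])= [  -  812, - 614, - 480, - 691/14, - 258/7,-5, 13, 102, 134, 249,317,528,617, 829.78, 898, 905.6 ] 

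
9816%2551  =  2163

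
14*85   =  1190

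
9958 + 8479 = 18437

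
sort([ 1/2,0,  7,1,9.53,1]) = [0, 1/2, 1,  1, 7, 9.53]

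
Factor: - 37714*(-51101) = 1927223114  =  2^1*109^1* 137^1*173^1*373^1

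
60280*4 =241120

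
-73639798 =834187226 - 907827024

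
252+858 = 1110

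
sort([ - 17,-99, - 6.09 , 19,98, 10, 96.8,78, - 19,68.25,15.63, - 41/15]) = [ - 99,- 19, - 17, - 6.09,-41/15, 10,15.63,19,68.25,78, 96.8, 98 ] 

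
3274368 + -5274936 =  - 2000568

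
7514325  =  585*12845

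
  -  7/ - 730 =7/730 =0.01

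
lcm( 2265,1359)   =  6795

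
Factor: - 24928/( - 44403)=2^5*3^(-1 )*19^( - 1) = 32/57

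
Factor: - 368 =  - 2^4*23^1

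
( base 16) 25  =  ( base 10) 37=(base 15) 27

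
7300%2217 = 649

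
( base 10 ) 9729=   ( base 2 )10011000000001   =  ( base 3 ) 111100100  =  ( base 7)40236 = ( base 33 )8ur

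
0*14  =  0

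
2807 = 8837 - 6030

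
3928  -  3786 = 142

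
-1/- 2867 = 1/2867 = 0.00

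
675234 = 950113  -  274879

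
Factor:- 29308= - 2^2*17^1*431^1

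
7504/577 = 7504/577 = 13.01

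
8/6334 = 4/3167 = 0.00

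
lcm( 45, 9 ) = 45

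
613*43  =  26359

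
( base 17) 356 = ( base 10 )958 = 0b1110111110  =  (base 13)589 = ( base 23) 1IF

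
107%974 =107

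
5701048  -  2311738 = 3389310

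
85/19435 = 17/3887 = 0.00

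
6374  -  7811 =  - 1437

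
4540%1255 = 775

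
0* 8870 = 0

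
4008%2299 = 1709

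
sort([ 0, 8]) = [ 0,8]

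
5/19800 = 1/3960 = 0.00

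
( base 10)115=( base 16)73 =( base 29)3S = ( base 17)6d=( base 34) 3d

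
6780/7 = 968 + 4/7 = 968.57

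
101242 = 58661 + 42581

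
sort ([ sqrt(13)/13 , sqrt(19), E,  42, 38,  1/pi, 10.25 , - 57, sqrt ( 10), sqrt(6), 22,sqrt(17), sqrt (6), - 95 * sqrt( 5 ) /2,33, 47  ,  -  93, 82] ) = [ - 95 * sqrt( 5)/2, - 93, -57, sqrt( 13 )/13,1/pi, sqrt( 6 ),  sqrt( 6 ), E,sqrt(10 ), sqrt(17),sqrt (19), 10.25, 22, 33, 38,42, 47,82] 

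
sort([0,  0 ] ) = [0,0] 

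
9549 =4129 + 5420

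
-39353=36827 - 76180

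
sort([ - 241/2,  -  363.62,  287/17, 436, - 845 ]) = [ - 845, - 363.62, - 241/2, 287/17, 436]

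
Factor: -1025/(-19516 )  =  2^ ( - 2)*5^2*7^ (-1)*17^ ( - 1 ) = 25/476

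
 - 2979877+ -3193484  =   - 6173361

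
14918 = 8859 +6059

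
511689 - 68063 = 443626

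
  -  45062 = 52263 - 97325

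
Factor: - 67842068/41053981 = -2^2*7^2*346133^1*41053981^ (  -  1) 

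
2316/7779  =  772/2593= 0.30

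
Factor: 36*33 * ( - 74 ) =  - 87912 = - 2^3*3^3*11^1*37^1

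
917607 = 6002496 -5084889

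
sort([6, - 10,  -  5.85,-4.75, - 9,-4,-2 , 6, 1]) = [-10,-9, - 5.85, - 4.75, - 4, - 2,1,6, 6 ]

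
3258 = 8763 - 5505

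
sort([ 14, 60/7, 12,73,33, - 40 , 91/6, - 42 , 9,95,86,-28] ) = [ - 42,-40, - 28,60/7,9,12,14, 91/6,33,73, 86,95] 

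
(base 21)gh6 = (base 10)7419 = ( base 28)9cr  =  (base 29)8no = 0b1110011111011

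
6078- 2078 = 4000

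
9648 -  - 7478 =17126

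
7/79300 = 7/79300 = 0.00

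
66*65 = 4290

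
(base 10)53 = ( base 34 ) 1j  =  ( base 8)65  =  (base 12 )45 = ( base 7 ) 104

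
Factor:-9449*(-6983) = 65982367=11^1*859^1 *6983^1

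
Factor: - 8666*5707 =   -  49456862 = - 2^1*7^1*13^1*439^1*619^1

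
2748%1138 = 472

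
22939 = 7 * 3277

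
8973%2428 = 1689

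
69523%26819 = 15885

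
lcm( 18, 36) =36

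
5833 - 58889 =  - 53056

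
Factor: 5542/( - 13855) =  - 2^1*5^( - 1) = -2/5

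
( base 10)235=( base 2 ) 11101011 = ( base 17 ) de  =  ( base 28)8b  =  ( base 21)B4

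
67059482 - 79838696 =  - 12779214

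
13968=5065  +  8903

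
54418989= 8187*6647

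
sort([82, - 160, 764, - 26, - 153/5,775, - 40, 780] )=[ - 160,- 40, - 153/5, - 26,82,764,775,  780 ]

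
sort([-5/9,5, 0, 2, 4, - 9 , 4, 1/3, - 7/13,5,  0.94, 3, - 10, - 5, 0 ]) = [ - 10, - 9, -5, -5/9, - 7/13, 0, 0, 1/3, 0.94, 2, 3, 4, 4, 5, 5] 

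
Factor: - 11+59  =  2^4*3^1 = 48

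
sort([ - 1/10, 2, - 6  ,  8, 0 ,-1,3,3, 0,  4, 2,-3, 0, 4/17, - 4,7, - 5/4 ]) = [ - 6  , - 4, - 3, - 5/4, - 1,  -  1/10, 0, 0,0, 4/17 , 2,2, 3, 3,4, 7, 8 ]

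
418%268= 150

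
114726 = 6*19121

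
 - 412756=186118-598874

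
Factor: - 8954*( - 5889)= 52730106 =2^1*3^1*11^2*13^1*37^1*151^1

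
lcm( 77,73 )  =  5621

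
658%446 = 212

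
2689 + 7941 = 10630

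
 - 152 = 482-634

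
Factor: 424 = 2^3 *53^1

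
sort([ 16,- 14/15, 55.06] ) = [ - 14/15,16,55.06 ] 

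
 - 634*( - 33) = 20922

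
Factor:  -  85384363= - 983^1*86861^1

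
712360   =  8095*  88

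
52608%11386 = 7064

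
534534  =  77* 6942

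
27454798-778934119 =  - 751479321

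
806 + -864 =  - 58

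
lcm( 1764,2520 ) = 17640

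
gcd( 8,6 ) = 2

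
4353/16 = 272 + 1/16= 272.06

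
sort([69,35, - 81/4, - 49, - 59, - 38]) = [ - 59, -49,  -  38, -81/4,35 , 69 ]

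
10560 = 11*960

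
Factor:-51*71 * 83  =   -3^1 * 17^1 * 71^1*83^1 = -300543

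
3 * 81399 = 244197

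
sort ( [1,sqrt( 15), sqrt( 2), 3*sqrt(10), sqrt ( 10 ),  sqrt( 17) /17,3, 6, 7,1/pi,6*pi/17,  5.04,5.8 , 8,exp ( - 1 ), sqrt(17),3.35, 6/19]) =[sqrt(17)/17, 6/19,1/pi, exp(- 1), 1, 6 *pi/17  ,  sqrt(2 ), 3, sqrt( 10), 3.35, sqrt( 15),sqrt(17 ), 5.04, 5.8, 6, 7, 8,3*sqrt( 10)]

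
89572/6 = 14928+2/3 = 14928.67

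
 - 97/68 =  - 97/68 =- 1.43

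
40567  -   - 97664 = 138231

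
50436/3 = 16812 = 16812.00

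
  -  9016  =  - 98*92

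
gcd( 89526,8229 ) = 3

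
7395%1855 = 1830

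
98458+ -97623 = 835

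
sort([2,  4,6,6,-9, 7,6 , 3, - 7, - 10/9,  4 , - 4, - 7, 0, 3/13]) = [ - 9, - 7, -7, - 4, - 10/9,0,3/13, 2,3,4 , 4 , 6, 6,  6 , 7 ]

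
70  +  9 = 79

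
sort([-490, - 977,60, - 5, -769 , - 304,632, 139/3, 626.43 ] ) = [-977,-769,-490, - 304,-5,139/3,60,  626.43, 632 ] 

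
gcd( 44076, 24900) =12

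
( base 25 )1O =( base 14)37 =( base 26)1N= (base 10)49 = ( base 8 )61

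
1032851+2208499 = 3241350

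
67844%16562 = 1596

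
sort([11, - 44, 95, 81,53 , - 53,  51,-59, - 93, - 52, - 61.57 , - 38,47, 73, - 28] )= [ - 93, - 61.57, - 59, - 53, - 52, - 44 , -38, - 28, 11,  47,51, 53, 73,81, 95]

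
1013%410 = 193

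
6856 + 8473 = 15329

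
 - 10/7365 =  - 1 + 1471/1473 = - 0.00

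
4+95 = 99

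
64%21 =1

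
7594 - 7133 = 461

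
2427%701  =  324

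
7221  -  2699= 4522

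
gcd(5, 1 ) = 1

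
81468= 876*93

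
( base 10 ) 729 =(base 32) mp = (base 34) LF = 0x2d9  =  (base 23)18g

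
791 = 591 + 200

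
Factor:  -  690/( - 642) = 5^1*23^1*107^( - 1) = 115/107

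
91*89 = 8099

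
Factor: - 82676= - 2^2*11^1*1879^1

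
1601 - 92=1509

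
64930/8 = 8116+1/4= 8116.25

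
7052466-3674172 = 3378294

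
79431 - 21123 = 58308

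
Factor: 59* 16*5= 4720 =2^4 * 5^1*59^1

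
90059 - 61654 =28405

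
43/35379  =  43/35379=   0.00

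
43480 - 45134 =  - 1654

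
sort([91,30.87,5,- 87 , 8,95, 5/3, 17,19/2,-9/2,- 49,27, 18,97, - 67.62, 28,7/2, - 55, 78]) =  [-87, - 67.62,-55, - 49, - 9/2, 5/3,7/2,5,8,19/2, 17,18, 27,28, 30.87, 78,91,95,  97 ] 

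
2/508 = 1/254 = 0.00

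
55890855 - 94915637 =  -39024782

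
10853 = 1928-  - 8925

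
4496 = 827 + 3669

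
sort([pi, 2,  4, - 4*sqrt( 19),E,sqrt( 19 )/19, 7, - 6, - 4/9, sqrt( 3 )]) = [ - 4 * sqrt(19), - 6, - 4/9,sqrt( 19 )/19, sqrt( 3 ),  2,E , pi, 4, 7 ] 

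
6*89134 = 534804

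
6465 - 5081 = 1384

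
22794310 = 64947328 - 42153018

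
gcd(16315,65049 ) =1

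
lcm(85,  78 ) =6630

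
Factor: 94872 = 2^3*3^1*59^1  *67^1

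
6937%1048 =649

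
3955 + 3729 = 7684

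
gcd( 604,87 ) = 1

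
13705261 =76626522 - 62921261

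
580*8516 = 4939280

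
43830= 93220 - 49390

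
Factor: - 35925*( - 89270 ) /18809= 2^1*3^1*5^3*7^ ( - 1)*79^1*113^1*479^1*2687^( - 1) = 3207024750/18809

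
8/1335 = 8/1335  =  0.01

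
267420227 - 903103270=  -  635683043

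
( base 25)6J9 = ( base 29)510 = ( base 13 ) 1c09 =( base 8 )10212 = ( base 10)4234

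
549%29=27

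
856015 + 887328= 1743343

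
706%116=10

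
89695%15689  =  11250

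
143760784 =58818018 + 84942766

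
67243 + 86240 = 153483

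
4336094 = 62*69937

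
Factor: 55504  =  2^4*3469^1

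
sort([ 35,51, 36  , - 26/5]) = [ - 26/5, 35, 36,51 ] 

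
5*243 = 1215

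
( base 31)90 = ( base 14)15d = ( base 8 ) 427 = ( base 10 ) 279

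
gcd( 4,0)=4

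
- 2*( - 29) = 58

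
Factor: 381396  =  2^2*3^1 * 37^1*859^1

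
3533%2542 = 991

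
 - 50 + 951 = 901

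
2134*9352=19957168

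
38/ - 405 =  - 38/405= - 0.09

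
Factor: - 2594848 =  - 2^5*131^1*619^1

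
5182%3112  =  2070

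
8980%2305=2065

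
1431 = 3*477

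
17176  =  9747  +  7429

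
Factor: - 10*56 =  - 2^4*5^1*7^1 = -  560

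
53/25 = 2+3/25 = 2.12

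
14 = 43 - 29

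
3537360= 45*78608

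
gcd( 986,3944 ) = 986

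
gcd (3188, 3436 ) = 4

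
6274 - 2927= 3347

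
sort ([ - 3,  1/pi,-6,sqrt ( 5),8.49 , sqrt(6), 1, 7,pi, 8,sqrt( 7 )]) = [ - 6, - 3,  1/pi,1,sqrt( 5), sqrt ( 6 ),sqrt( 7), pi , 7,  8, 8.49] 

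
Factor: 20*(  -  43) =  - 860= - 2^2*5^1*43^1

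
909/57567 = 303/19189  =  0.02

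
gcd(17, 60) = 1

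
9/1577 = 9/1577 = 0.01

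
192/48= 4  =  4.00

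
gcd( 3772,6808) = 92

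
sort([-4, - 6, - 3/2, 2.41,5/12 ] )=[ - 6, - 4,- 3/2,5/12,2.41]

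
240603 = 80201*3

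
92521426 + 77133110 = 169654536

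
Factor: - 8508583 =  - 8508583^1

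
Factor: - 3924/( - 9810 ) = 2^1 * 5^(  -  1) = 2/5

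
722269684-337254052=385015632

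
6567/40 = 164+7/40 = 164.18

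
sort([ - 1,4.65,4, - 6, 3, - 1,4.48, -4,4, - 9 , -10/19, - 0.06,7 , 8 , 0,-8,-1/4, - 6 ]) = [ - 9,  -  8 , - 6, - 6, - 4 , - 1,-1, - 10/19, - 1/4, - 0.06,0, 3, 4,4,4.48, 4.65 , 7,8]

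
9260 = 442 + 8818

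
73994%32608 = 8778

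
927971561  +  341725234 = 1269696795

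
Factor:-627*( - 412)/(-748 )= - 5871/17 = - 3^1*17^( - 1)*19^1*103^1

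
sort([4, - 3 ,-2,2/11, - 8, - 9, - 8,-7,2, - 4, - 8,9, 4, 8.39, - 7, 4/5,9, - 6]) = [ - 9, - 8, - 8, - 8,  -  7, - 7, - 6, - 4, - 3,-2,2/11,4/5, 2, 4, 4,8.39,9,9]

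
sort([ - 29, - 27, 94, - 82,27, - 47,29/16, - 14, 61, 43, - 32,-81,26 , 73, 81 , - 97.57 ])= [ -97.57, - 82,  -  81,-47, - 32,-29, - 27,-14,29/16,26,27,43, 61,73,  81,94 ]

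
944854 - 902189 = 42665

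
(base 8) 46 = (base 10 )38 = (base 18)22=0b100110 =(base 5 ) 123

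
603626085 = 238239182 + 365386903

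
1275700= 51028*25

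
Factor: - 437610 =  - 2^1*3^1*5^1*29^1 * 503^1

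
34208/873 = 34208/873  =  39.18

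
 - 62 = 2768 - 2830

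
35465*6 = 212790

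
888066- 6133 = 881933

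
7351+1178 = 8529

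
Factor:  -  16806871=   -  47^1*357593^1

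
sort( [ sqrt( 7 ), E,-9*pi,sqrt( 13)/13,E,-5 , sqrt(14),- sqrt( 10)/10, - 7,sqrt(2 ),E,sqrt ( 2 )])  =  [-9*pi, - 7,-5, - sqrt( 10)/10,sqrt(13) /13 , sqrt( 2 ), sqrt(2) , sqrt (7) , E , E, E,sqrt(14)]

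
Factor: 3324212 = 2^2*29^1 * 28657^1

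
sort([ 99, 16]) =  [16, 99]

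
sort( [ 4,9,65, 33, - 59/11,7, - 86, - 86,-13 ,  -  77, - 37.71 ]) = [ - 86, - 86, - 77,-37.71, - 13, - 59/11,4, 7,9,33 , 65]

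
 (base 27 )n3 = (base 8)1160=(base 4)21300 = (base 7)1551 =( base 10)624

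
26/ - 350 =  - 13/175 = - 0.07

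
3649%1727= 195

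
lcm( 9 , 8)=72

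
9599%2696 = 1511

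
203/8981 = 29/1283 =0.02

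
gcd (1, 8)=1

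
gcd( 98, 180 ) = 2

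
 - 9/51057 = -1/5673 = -0.00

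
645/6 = 107 + 1/2 =107.50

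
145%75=70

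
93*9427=876711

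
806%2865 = 806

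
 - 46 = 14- 60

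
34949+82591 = 117540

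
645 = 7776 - 7131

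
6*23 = 138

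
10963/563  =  10963/563  =  19.47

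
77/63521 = 77/63521  =  0.00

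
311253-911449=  - 600196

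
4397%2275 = 2122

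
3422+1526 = 4948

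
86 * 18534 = 1593924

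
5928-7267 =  - 1339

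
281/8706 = 281/8706 =0.03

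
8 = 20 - 12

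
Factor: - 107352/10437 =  - 2^3*3^2*7^( - 1) =- 72/7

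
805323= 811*993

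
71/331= 71/331 = 0.21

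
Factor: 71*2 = 2^1 *71^1 =142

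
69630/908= 76 + 311/454 = 76.69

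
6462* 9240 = 59708880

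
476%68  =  0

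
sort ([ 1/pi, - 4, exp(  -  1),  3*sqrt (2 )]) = [  -  4,1/pi  ,  exp( - 1 ),3*sqrt(2 )] 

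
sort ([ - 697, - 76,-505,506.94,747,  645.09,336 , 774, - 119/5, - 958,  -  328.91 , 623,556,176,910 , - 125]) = [ - 958, -697, - 505, - 328.91, - 125, - 76,-119/5,176,336 , 506.94, 556,623, 645.09,747, 774,910]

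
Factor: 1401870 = 2^1*3^1*5^1*83^1*563^1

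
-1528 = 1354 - 2882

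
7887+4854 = 12741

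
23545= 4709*5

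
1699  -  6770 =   -  5071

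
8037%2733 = 2571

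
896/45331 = 896/45331=0.02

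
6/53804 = 3/26902 = 0.00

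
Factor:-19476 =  - 2^2*3^2*541^1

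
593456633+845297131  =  1438753764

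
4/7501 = 4/7501 = 0.00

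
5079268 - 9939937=-4860669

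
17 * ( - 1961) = -33337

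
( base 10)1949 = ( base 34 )1NB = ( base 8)3635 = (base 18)605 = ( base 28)2DH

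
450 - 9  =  441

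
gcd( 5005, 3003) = 1001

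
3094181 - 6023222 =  - 2929041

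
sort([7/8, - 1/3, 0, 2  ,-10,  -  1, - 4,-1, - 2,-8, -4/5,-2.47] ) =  [ - 10 ,  -  8, - 4 , - 2.47 ,-2,-1, - 1 ,  -  4/5,-1/3, 0,7/8,2 ] 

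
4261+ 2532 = 6793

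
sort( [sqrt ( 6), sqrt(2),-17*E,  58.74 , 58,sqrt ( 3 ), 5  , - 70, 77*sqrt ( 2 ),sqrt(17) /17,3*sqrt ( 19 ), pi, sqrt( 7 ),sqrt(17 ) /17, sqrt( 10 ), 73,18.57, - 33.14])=[ -70, - 17*E, - 33.14, sqrt( 17 )/17,sqrt( 17) /17, sqrt( 2), sqrt(3), sqrt ( 6), sqrt( 7) , pi, sqrt (10), 5,3*sqrt(19) , 18.57, 58,58.74, 73, 77*sqrt(2)]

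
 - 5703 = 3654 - 9357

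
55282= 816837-761555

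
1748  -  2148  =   - 400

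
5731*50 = 286550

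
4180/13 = 4180/13 = 321.54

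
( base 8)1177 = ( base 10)639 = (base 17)23A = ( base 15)2C9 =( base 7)1602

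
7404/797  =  7404/797 = 9.29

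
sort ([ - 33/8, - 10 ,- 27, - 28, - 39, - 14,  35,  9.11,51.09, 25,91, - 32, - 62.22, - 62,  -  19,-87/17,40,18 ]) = [-62.22, - 62,-39, - 32, - 28, - 27, - 19, - 14, - 10, - 87/17 , - 33/8,9.11, 18,  25, 35, 40,  51.09,  91]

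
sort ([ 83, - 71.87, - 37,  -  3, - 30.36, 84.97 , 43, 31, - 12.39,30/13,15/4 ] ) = [ - 71.87 , - 37, - 30.36,-12.39,-3,30/13,  15/4,31, 43, 83, 84.97]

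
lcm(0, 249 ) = 0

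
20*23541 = 470820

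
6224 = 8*778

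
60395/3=20131 + 2/3 = 20131.67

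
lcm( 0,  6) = 0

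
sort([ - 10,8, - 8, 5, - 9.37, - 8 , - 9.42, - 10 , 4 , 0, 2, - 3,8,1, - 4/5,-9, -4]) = [ - 10, - 10 ,-9.42,-9.37, - 9,-8, - 8, - 4, - 3, -4/5, 0, 1,2, 4, 5,8,8]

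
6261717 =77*81321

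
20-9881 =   -  9861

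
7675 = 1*7675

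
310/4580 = 31/458 = 0.07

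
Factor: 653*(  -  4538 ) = -2^1*653^1*2269^1 =- 2963314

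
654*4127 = 2699058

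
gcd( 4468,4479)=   1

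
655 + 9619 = 10274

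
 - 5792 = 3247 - 9039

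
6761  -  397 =6364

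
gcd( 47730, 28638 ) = 9546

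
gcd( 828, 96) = 12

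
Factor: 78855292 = 2^2 * 29^1 * 43^1*15809^1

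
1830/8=228 + 3/4 = 228.75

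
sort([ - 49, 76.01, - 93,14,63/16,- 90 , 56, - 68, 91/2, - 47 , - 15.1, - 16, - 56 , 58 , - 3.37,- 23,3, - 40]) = [ - 93, - 90, - 68, - 56 , - 49, - 47, - 40 , - 23, - 16, - 15.1 , - 3.37,3,63/16, 14,91/2,56,58, 76.01 ]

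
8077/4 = 2019 + 1/4 = 2019.25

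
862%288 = 286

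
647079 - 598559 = 48520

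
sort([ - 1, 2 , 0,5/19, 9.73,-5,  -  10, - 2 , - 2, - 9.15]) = [-10, - 9.15,-5, - 2, - 2, - 1, 0 , 5/19,2,9.73]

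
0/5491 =0 = 0.00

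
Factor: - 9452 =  - 2^2*17^1*139^1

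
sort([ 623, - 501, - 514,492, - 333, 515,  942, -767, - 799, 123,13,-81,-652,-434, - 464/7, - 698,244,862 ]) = [ - 799, - 767,-698, - 652, - 514,  -  501, - 434,-333, - 81,-464/7, 13,  123, 244,492 , 515 , 623  ,  862 , 942]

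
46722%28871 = 17851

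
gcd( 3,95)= 1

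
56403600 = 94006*600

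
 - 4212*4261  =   - 17947332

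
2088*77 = 160776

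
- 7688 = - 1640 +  - 6048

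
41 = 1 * 41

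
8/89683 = 8/89683 = 0.00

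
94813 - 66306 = 28507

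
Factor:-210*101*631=  -  13383510=-2^1*3^1*5^1*7^1*101^1* 631^1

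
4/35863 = 4/35863 = 0.00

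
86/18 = 43/9 =4.78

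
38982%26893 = 12089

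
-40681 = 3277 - 43958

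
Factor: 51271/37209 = 3^(  -  1) * 11^1*59^1*157^(-1) = 649/471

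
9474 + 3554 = 13028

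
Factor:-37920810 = - 2^1*3^1 * 5^1*1264027^1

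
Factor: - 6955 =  - 5^1*13^1*107^1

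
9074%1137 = 1115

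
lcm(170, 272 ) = 1360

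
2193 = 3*731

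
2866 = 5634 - 2768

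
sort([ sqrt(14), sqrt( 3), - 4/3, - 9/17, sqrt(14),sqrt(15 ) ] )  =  [-4/3,-9/17, sqrt( 3),sqrt( 14 ),sqrt( 14), sqrt( 15) ]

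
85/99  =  85/99 = 0.86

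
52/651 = 52/651  =  0.08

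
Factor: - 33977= - 61^1 * 557^1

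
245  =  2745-2500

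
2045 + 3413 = 5458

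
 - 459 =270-729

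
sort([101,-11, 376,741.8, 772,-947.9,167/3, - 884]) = [-947.9,- 884,- 11,167/3,101,  376, 741.8  ,  772]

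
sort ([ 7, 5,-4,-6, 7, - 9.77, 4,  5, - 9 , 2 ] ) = [ - 9.77, - 9, - 6,  -  4, 2,4,5, 5,7,7]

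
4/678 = 2/339 = 0.01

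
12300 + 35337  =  47637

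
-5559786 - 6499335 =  - 12059121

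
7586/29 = 7586/29 = 261.59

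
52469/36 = 1457 + 17/36=1457.47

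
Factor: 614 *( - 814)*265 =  - 132445940  =  - 2^2*5^1*11^1* 37^1*53^1*307^1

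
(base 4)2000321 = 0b10000000111001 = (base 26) c57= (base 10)8249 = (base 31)8I3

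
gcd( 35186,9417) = 73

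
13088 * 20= 261760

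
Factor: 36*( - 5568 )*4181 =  - 2^8 * 3^3 * 29^1*37^1*113^1 = -  838073088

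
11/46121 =11/46121= 0.00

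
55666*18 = 1001988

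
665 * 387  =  257355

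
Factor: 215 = 5^1 * 43^1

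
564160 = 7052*80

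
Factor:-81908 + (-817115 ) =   -  19^1*47317^1 = - 899023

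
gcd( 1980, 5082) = 66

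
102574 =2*51287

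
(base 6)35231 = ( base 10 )5059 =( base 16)13c3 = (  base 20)ccj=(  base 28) 6cj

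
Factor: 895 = 5^1*179^1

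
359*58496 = 21000064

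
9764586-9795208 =-30622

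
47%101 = 47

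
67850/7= 67850/7 = 9692.86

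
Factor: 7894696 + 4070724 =11965420 = 2^2*  5^1*479^1*1249^1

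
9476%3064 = 284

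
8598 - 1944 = 6654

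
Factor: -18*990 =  - 17820 = -2^2*3^4*5^1*11^1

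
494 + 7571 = 8065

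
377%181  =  15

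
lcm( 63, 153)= 1071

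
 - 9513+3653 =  - 5860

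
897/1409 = 897/1409 = 0.64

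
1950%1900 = 50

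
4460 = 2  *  2230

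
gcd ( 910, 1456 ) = 182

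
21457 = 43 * 499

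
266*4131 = 1098846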